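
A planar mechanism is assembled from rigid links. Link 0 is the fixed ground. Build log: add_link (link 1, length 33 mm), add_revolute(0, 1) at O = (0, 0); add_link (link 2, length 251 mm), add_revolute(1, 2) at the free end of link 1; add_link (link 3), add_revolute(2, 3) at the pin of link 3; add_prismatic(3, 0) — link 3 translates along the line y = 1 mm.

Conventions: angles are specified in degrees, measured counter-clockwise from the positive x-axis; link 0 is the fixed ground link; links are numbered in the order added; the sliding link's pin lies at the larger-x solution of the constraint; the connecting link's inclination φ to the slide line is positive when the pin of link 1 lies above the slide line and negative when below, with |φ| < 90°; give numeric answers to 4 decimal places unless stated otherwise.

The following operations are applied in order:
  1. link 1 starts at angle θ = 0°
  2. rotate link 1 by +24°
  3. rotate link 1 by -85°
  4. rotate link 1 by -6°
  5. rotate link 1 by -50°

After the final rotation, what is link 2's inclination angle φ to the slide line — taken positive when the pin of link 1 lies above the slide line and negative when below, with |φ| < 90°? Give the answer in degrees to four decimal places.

geometry: r = 33 mm, L = 251 mm, e = 1 mm; θ starts at 0°
rotate link 1 by +24°: θ ← 0° +24° = 24°
rotate link 1 by -85°: θ ← 24° -85° = -61°
rotate link 1 by -6°: θ ← -61° -6° = -67°
rotate link 1 by -50°: θ ← -67° -50° = -117°
h = r sin θ − e = -29.403215 − 1 = -30.403215
sin φ = h / L = -30.403215 / 251 = -0.12112835
φ = arcsin(-0.12112835) = -6.957227°

-6.9572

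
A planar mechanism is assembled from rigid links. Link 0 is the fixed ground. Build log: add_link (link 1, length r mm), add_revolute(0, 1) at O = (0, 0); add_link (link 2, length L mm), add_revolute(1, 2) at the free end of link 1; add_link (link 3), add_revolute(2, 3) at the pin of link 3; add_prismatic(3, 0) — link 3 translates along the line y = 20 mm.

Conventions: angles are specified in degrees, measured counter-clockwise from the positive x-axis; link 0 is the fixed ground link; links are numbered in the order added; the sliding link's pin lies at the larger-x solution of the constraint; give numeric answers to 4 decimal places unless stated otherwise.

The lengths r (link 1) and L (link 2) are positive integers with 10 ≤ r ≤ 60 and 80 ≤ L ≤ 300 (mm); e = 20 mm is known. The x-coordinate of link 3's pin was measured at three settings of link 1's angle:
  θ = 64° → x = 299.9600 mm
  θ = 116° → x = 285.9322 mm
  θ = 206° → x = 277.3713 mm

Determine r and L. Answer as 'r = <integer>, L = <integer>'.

constraint per measurement: (x − r cos θ)² + (r sin θ − e)² = L²
subtracting the θ₁ and θ₂ equations cancels the r² and L² terms:
r = (x₁² − x₂²) / (2[(x₁cos θ₁ + e sin θ₁) − (x₂cos θ₂ + e sin θ₂)]) = 15.9999 → r = 16
L² = (x₁ − r cos θ₁)² + (r sin θ₁ − e)² = 85848.9715 → L = 293.0000 → L = 293
check at θ₃=206°: x = 277.3713 (printed 277.3713) ✓

r = 16, L = 293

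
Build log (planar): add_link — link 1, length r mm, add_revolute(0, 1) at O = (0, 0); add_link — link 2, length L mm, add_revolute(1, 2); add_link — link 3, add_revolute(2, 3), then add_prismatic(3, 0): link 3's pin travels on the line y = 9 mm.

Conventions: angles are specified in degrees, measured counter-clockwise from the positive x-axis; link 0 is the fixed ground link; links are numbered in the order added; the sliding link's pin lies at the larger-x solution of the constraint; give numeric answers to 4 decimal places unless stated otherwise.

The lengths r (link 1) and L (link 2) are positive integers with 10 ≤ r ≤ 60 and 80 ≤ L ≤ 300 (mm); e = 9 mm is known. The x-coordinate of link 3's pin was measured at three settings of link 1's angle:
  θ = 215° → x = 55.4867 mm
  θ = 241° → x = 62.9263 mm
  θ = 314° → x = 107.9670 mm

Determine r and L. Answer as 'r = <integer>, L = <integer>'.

constraint per measurement: (x − r cos θ)² + (r sin θ − e)² = L²
subtracting the θ₁ and θ₂ equations cancels the r² and L² terms:
r = (x₁² − x₂²) / (2[(x₁cos θ₁ + e sin θ₁) − (x₂cos θ₂ + e sin θ₂)]) = 35.9999 → r = 36
L² = (x₁ − r cos θ₁)² + (r sin θ₁ − e)² = 8099.9986 → L = 90.0000 → L = 90
check at θ₃=314°: x = 107.9670 (printed 107.9670) ✓

r = 36, L = 90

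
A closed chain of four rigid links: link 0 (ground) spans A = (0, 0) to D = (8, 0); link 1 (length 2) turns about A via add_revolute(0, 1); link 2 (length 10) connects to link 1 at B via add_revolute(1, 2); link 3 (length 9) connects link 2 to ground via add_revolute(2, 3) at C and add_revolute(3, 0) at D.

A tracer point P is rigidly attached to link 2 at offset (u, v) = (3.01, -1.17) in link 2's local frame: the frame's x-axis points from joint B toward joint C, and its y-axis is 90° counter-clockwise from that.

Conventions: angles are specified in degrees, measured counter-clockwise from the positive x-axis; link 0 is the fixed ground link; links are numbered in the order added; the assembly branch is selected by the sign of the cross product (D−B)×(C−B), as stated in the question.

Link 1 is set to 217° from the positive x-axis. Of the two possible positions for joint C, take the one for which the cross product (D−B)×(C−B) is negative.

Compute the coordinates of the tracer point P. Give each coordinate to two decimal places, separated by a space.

A=(0,0), D=(8.00,0)
B = A + 2.00·(cos217°, sin217°) = (-1.5973, -1.2036)
|BD| = 9.6725
circle(B,10.00) ∩ circle(D,9.00): a=5.8184, h=8.1330
  candidates: C₊=(3.1638,7.5902) cross=78.666; C₋=(5.1880,-8.5494) cross=-78.666
  branch - wants cross < 0 → take C=(5.1880,-8.5494) (cross=-78.666)
ex = (C−B)/|BC| = (0.6785,-0.7346); ey = (0.7346,0.6785)
P = B + 3.01·ex + -1.17·ey = (-0.4144,-4.2086)

-0.41 -4.21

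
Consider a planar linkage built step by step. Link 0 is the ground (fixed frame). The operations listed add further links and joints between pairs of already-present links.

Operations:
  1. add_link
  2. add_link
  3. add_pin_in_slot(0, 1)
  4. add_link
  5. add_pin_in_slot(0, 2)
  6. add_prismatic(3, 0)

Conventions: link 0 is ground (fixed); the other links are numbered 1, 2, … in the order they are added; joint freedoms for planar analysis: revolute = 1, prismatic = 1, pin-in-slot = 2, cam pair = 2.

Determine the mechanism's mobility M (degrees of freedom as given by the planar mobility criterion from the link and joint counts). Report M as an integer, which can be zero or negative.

link 0 = ground. State L|J1|J2 = 1|0|0
+link1  2|0|0
+link2  3|0|0
PS(0,1) f=2→J2  3|0|1
+link3  4|0|1
PS(0,2) f=2→J2  4|0|2
P(3,0) f=1→J1  4|1|2
M = 3(4−1)−2·1−2 = 9−2−2 = 5

M = 5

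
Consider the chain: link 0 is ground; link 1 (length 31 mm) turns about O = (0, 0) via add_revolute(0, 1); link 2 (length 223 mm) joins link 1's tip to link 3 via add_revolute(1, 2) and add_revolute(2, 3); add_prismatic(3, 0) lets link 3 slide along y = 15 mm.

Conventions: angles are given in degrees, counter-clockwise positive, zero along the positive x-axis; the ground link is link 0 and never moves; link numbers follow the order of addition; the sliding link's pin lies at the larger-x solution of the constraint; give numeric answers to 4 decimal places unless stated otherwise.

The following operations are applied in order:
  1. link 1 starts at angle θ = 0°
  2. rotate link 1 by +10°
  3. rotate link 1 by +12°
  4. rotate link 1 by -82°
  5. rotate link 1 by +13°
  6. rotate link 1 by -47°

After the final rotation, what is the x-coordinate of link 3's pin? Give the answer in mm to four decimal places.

geometry: r = 31 mm, L = 223 mm, e = 15 mm; θ starts at 0°
rotate link 1 by +10°: θ ← 0° +10° = 10°
rotate link 1 by +12°: θ ← 10° +12° = 22°
rotate link 1 by -82°: θ ← 22° -82° = -60°
rotate link 1 by +13°: θ ← -60° +13° = -47°
rotate link 1 by -47°: θ ← -47° -47° = -94°
crank pin P = (r cos θ, r sin θ) = (-2.162451, -30.924486)
h = r sin θ − e = -30.924486 − 15 = -45.924486
x = r cos θ + √(L² − h²) = -2.162451 + 218.219939 = 216.057488

216.0575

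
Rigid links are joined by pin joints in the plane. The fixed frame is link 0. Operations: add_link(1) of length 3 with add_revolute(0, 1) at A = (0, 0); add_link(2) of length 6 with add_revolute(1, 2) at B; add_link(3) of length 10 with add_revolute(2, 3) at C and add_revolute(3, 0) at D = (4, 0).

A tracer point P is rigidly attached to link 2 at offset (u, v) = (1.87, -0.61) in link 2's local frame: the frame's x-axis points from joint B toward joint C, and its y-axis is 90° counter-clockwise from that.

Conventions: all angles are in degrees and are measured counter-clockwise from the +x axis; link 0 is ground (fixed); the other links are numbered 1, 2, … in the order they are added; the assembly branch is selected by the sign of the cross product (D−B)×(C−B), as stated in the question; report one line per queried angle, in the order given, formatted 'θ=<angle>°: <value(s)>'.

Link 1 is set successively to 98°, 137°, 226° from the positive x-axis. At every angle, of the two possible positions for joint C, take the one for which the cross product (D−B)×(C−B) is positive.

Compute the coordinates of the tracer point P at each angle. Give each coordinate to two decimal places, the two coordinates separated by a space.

A=(0,0), D=(4.00,0)
θ=98°: B = A + 3.00·(cos98°, sin98°) = (-0.4175, 2.9708)
θ=98°: |BD| = 5.3235
θ=98°: circle(B,6.00) ∩ circle(D,10.00): a=-3.3493, h=4.9782
θ=98°:   candidates: C₊=(-0.4187,8.9708) cross=26.502; C₋=(-5.9748,0.7089) cross=-26.502
θ=98°:   branch + wants cross > 0 → take C=(-0.4187,8.9708) (cross=26.502)
θ=98°: ex = (C−B)/|BC| = (-0.0002,1.0000); ey = (-1.0000,-0.0002)
θ=98°: P = B + 1.87·ex + -0.61·ey = (0.1921,4.8409)
θ=137°: B = A + 3.00·(cos137°, sin137°) = (-2.1941, 2.0460)
θ=137°: |BD| = 6.5232
θ=137°: circle(B,6.00) ∩ circle(D,10.00): a=-1.6439, h=5.7704
θ=137°:   candidates: C₊=(-1.9452,8.0408) cross=37.642; C₋=(-5.5649,-2.9176) cross=-37.642
θ=137°:   branch + wants cross > 0 → take C=(-1.9452,8.0408) (cross=37.642)
θ=137°: ex = (C−B)/|BC| = (0.0415,0.9991); ey = (-0.9991,0.0415)
θ=137°: P = B + 1.87·ex + -0.61·ey = (-1.5070,3.8891)
θ=226°: B = A + 3.00·(cos226°, sin226°) = (-2.0840, -2.1580)
θ=226°: |BD| = 6.4554
θ=226°: circle(B,6.00) ∩ circle(D,10.00): a=-1.7294, h=5.7454
θ=226°:   candidates: C₊=(-5.6346,2.6786) cross=37.088; C₋=(-1.7932,-8.1510) cross=-37.088
θ=226°:   branch + wants cross > 0 → take C=(-5.6346,2.6786) (cross=37.088)
θ=226°: ex = (C−B)/|BC| = (-0.5918,0.8061); ey = (-0.8061,-0.5918)
θ=226°: P = B + 1.87·ex + -0.61·ey = (-2.6988,-0.2896)

θ=98°: 0.19 4.84
θ=137°: -1.51 3.89
θ=226°: -2.70 -0.29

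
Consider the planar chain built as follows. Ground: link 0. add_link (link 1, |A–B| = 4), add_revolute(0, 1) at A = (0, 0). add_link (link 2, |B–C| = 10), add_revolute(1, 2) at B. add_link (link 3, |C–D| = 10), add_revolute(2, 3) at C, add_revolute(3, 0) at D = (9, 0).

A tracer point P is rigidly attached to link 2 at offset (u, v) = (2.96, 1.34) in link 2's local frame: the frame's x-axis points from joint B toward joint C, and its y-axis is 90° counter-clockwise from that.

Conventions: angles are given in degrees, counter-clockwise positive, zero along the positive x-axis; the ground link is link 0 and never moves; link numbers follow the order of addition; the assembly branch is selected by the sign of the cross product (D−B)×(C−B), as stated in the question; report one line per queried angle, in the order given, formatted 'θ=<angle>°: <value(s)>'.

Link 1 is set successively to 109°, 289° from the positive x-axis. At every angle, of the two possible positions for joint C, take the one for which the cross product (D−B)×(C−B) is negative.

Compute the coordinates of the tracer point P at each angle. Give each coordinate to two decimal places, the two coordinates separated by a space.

A=(0,0), D=(9.00,0)
θ=109°: B = A + 4.00·(cos109°, sin109°) = (-1.3023, 3.7821)
θ=109°: |BD| = 10.9746
θ=109°: circle(B,10.00) ∩ circle(D,10.00): a=5.4873, h=8.3600
θ=109°:   candidates: C₊=(6.7299,9.7389) cross=91.747; C₋=(0.9678,-5.9569) cross=-91.747
θ=109°:   branch - wants cross < 0 → take C=(0.9678,-5.9569) (cross=-91.747)
θ=109°: ex = (C−B)/|BC| = (0.2270,-0.9739); ey = (0.9739,0.2270)
θ=109°: P = B + 2.96·ex + 1.34·ey = (0.6747,1.2035)
θ=289°: B = A + 4.00·(cos289°, sin289°) = (1.3023, -3.7821)
θ=289°: |BD| = 8.5767
θ=289°: circle(B,10.00) ∩ circle(D,10.00): a=4.2883, h=9.0338
θ=289°:   candidates: C₊=(1.1675,6.2170) cross=77.480; C₋=(9.1348,-9.9991) cross=-77.480
θ=289°:   branch - wants cross < 0 → take C=(9.1348,-9.9991) (cross=-77.480)
θ=289°: ex = (C−B)/|BC| = (0.7833,-0.6217); ey = (0.6217,0.7833)
θ=289°: P = B + 2.96·ex + 1.34·ey = (4.4538,-4.5728)

θ=109°: 0.67 1.20
θ=289°: 4.45 -4.57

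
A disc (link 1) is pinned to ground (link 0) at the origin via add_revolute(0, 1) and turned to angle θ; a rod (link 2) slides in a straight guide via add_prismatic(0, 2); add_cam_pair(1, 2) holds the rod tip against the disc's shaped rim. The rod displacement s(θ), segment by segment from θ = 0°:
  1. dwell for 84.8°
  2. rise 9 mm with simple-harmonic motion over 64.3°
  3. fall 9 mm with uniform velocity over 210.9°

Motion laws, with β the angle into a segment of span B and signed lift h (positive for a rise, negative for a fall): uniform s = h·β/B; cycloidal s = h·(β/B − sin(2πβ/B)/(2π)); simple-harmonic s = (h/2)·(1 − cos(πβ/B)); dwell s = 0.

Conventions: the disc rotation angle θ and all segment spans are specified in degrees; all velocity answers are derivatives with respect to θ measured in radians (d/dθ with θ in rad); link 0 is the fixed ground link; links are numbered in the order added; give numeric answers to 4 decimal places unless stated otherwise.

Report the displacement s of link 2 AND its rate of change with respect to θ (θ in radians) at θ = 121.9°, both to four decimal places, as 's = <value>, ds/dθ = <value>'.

segment 1 (0° to 84.8°, dwell): s unchanged at 0.0000
θ = 121.9° falls in segment 2 (84.8° to 149.1°, simple-harmonic, h = 9): β = 121.9 − 84.8 = 37.1°, B = 64.3°; Δs = 9/2·(1 − cos(π·0.5770)) = 5.5777; s = 0.0000 + 5.5777 = 5.5777
velocity in seg [84.8°–149.1°] (simple-harmonic), θ in radians: β = 37.1° = 0.6475 rad, B = 64.3° = 1.1222 rad; ds/dθ = (πh/(2B)) sin(πβ/B) = (π·9/(2·1.1222)) sin(π·0.5770) = 12.230582 mm/rad

s = 5.5777, ds/dθ = 12.2306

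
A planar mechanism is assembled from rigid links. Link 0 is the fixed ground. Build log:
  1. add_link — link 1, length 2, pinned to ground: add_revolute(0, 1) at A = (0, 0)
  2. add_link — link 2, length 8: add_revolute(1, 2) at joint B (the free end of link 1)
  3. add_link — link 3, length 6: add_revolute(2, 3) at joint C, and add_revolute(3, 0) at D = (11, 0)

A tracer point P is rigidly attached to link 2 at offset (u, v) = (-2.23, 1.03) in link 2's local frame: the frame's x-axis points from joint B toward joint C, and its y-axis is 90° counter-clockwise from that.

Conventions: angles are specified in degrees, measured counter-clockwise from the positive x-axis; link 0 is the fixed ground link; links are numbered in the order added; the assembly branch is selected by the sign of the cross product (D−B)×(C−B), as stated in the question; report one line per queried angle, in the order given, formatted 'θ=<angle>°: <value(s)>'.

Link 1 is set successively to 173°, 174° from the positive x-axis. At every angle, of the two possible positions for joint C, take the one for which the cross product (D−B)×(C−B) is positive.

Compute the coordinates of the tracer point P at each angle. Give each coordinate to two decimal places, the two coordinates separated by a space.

A=(0,0), D=(11.00,0)
θ=173°: B = A + 2.00·(cos173°, sin173°) = (-1.9851, 0.2437)
θ=173°: |BD| = 12.9874
θ=173°: circle(B,8.00) ∩ circle(D,6.00): a=7.5717, h=2.5826
θ=173°:   candidates: C₊=(5.6337,2.6838) cross=33.542; C₋=(5.5368,-2.4805) cross=-33.542
θ=173°:   branch + wants cross > 0 → take C=(5.6337,2.6838) (cross=33.542)
θ=173°: ex = (C−B)/|BC| = (0.9523,0.3050); ey = (-0.3050,0.9523)
θ=173°: P = B + -2.23·ex + 1.03·ey = (-4.4230,0.5445)
θ=174°: B = A + 2.00·(cos174°, sin174°) = (-1.9890, 0.2091)
θ=174°: |BD| = 12.9907
θ=174°: circle(B,8.00) ∩ circle(D,6.00): a=7.5731, h=2.5785
θ=174°:   candidates: C₊=(5.6245,2.6654) cross=33.497; C₋=(5.5415,-2.4910) cross=-33.497
θ=174°:   branch + wants cross > 0 → take C=(5.6245,2.6654) (cross=33.497)
θ=174°: ex = (C−B)/|BC| = (0.9517,0.3070); ey = (-0.3070,0.9517)
θ=174°: P = B + -2.23·ex + 1.03·ey = (-4.4276,0.5046)

θ=173°: -4.42 0.54
θ=174°: -4.43 0.50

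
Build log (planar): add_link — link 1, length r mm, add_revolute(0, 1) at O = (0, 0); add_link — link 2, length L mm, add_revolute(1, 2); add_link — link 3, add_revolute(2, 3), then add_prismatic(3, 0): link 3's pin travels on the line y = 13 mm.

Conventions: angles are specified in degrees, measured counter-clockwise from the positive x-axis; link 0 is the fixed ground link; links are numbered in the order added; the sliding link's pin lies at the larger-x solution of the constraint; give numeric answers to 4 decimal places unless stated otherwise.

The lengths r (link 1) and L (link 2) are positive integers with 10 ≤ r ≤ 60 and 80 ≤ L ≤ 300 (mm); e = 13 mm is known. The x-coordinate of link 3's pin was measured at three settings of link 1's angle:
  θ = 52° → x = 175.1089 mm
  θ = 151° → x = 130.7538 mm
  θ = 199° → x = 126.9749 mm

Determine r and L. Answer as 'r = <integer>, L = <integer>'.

constraint per measurement: (x − r cos θ)² + (r sin θ − e)² = L²
subtracting the θ₁ and θ₂ equations cancels the r² and L² terms:
r = (x₁² − x₂²) / (2[(x₁cos θ₁ + e sin θ₁) − (x₂cos θ₂ + e sin θ₂)]) = 30.0000 → r = 30
L² = (x₁ − r cos θ₁)² + (r sin θ₁ − e)² = 24649.0102 → L = 157.0000 → L = 157
check at θ₃=199°: x = 126.9749 (printed 126.9749) ✓

r = 30, L = 157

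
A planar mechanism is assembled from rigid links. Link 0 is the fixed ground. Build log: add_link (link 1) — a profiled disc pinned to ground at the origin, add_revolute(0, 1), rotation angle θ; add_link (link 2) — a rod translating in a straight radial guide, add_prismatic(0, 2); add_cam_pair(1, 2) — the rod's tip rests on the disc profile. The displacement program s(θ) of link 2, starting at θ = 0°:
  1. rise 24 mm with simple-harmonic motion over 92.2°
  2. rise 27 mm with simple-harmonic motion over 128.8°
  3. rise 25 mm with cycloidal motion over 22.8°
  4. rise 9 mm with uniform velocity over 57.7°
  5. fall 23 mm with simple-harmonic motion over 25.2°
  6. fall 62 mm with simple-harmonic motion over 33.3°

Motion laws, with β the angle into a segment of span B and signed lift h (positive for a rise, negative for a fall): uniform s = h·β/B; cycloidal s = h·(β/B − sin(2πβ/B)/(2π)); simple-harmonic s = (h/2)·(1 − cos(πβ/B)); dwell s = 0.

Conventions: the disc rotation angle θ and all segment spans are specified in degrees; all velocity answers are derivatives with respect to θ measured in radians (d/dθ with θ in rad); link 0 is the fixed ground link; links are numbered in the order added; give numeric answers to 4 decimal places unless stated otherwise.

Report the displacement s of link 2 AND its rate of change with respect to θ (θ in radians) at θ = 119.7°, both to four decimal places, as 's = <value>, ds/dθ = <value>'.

seg 1 [0°–92.2°] simple-harmonic, h=24: full span → s += 24 → s = 24.0000
seg 2 [92.2°–221°] simple-harmonic, h=27: θ=119.7° here. β=27.5, B=128.8. 27/2·(1 − cos(π·0.2135)) = 2.9248 → s = 26.9248
velocity in seg [92.2°–221°] (simple-harmonic), θ in radians: β = 27.5° = 0.4800 rad, B = 128.8° = 2.2480 rad; ds/dθ = (πh/(2B)) sin(πβ/B) = (π·27/(2·2.2480)) sin(π·0.2135) = 11.727032 mm/rad

s = 26.9248, ds/dθ = 11.7270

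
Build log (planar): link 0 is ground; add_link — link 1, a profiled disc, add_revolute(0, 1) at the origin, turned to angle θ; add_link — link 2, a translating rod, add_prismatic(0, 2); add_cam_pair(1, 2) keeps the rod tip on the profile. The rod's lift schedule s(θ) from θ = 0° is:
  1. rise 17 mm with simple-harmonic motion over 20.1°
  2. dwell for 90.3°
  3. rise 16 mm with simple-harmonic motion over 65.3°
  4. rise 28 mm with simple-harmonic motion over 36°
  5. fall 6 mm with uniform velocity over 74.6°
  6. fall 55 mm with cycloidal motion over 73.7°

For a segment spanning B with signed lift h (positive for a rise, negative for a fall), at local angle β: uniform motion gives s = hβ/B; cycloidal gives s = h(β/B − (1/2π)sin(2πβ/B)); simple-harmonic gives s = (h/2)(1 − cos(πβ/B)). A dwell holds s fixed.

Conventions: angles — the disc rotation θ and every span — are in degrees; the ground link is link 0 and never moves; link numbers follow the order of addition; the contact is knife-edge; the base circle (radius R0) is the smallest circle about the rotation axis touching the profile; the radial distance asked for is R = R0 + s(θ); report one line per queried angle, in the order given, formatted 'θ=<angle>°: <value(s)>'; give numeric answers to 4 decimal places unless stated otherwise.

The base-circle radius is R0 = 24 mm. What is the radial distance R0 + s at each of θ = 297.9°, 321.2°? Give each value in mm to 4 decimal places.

seg 1 [0°–20.1°] simple-harmonic, h=17: full span → s += 17 → s = 17.0000
seg 2 [20.1°–110.4°] dwell: s stays 17.0000
seg 3 [110.4°–175.7°] simple-harmonic, h=16: full span → s += 16 → s = 33.0000
seg 4 [175.7°–211.7°] simple-harmonic, h=28: full span → s += 28 → s = 61.0000
seg 5 [211.7°–286.3°] uniform, h=-6: full span → s += -6 → s = 55.0000
seg 6 [286.3°–360°] cycloidal, h=-55: θ=297.9° here. β=11.6, B=73.7. -55·(0.1574 − sin(2π·0.1574)/(2π)) = -1.3436 → s = 53.6564
seg 6 [286.3°–360°] cycloidal, h=-55: θ=321.2° here. β=34.9, B=73.7. -55·(0.4735 − sin(2π·0.4735)/(2π)) = -24.5962 → s = 30.4038
θ=297.9°: R = R0 + s = 24 + 53.6564 = 77.6564
θ=321.2°: R = R0 + s = 24 + 30.4038 = 54.4038

θ=297.9°: 77.6564
θ=321.2°: 54.4038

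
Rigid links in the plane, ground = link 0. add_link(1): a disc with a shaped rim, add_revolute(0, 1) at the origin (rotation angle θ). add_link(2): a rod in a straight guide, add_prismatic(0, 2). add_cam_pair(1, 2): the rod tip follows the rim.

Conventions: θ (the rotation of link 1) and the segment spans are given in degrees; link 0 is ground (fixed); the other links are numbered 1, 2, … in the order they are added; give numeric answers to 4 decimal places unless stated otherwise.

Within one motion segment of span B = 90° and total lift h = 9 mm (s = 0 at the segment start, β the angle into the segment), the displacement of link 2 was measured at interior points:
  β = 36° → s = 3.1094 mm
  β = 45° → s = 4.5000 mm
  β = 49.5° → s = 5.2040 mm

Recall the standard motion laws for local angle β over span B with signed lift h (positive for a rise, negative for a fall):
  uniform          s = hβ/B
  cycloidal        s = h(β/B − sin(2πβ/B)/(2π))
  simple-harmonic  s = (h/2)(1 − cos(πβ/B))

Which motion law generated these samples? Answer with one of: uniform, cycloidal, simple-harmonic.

candidates at β/B = r: uniform s = h·r (linear in β); cycloidal s = h·(r − sin(2πr)/(2π)); simple-harmonic s = (h/2)(1 − cos(πr))
β=36°: printed 3.1094 | uniform 3.6000, cycloidal 2.7581, simple-harmonic 3.1094
β=45°: printed 4.5000 | uniform 4.5000, cycloidal 4.5000, simple-harmonic 4.5000
β=49.5°: printed 5.2040 | uniform 4.9500, cycloidal 5.3926, simple-harmonic 5.2040
only one law matches every sample → simple-harmonic

simple-harmonic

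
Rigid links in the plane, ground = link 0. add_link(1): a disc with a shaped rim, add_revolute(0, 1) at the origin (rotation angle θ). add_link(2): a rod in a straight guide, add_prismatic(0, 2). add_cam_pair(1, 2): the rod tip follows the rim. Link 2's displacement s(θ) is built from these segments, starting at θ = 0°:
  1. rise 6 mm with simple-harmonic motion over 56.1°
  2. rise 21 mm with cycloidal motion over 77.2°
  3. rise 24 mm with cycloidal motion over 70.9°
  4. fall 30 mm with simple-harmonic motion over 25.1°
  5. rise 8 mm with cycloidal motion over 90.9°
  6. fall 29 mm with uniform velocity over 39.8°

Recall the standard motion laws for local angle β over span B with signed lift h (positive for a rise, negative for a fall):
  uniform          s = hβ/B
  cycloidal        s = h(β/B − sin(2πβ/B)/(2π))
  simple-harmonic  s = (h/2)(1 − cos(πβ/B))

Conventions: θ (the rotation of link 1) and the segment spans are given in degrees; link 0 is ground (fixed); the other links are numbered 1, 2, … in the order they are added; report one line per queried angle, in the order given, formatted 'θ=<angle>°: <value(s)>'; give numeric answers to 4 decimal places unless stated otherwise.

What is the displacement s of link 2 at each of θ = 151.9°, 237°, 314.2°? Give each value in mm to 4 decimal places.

segment 1 (0° to 56.1°, simple-harmonic, h = 6) is passed completely: s = 0.0000 + (6) = 6.0000
segment 2 (56.1° to 133.3°, cycloidal, h = 21) is passed completely: s = 6.0000 + (21) = 27.0000
θ = 151.9° falls in segment 3 (133.3° to 204.2°, cycloidal, h = 24): β = 151.9 − 133.3 = 18.6°, B = 70.9°; Δs = 24·(0.2623 − sin(2π·0.2623)/(2π)) = 2.4880; s = 27.0000 + 2.4880 = 29.4880
segment 3 (133.3° to 204.2°, cycloidal, h = 24) is passed completely: s = 27.0000 + (24) = 51.0000
segment 4 (204.2° to 229.3°, simple-harmonic, h = -30) is passed completely: s = 51.0000 + (-30) = 21.0000
θ = 237° falls in segment 5 (229.3° to 320.2°, cycloidal, h = 8): β = 237 − 229.3 = 7.7°, B = 90.9°; Δs = 8·(0.0847 − sin(2π·0.0847)/(2π)) = 0.0315; s = 21.0000 + 0.0315 = 21.0315
θ = 314.2° falls in segment 5 (229.3° to 320.2°, cycloidal, h = 8): β = 314.2 − 229.3 = 84.9°, B = 90.9°; Δs = 8·(0.9340 − sin(2π·0.9340)/(2π)) = 7.9850; s = 21.0000 + 7.9850 = 28.9850

θ=151.9°: 29.4880
θ=237°: 21.0315
θ=314.2°: 28.9850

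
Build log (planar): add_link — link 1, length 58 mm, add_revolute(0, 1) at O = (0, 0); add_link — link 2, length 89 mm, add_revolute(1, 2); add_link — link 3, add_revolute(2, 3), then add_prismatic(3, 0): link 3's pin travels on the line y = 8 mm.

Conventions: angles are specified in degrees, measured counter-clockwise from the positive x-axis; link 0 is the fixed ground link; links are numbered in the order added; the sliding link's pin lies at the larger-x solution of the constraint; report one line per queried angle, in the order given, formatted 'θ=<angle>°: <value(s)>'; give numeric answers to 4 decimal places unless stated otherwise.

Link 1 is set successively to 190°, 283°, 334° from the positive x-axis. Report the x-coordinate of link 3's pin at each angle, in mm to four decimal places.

geometry: r = 58 mm, L = 89 mm, e = 8 mm
θ=190°: crank pin P = (r cos θ, r sin θ) = (-57.118850, -10.071594)
θ=190°: h = r sin θ − e = -10.071594 − 8 = -18.071594
θ=190°: x = r cos θ + √(L² − h²) = -57.118850 + 87.145955 = 30.027105
θ=283°: crank pin P = (r cos θ, r sin θ) = (13.047161, -56.513464)
θ=283°: h = r sin θ − e = -56.513464 − 8 = -64.513464
θ=283°: x = r cos θ + √(L² − h²) = 13.047161 + 61.310790 = 74.357951
θ=334°: crank pin P = (r cos θ, r sin θ) = (52.130055, -25.425527)
θ=334°: h = r sin θ − e = -25.425527 − 8 = -33.425527
θ=334°: x = r cos θ + √(L² − h²) = 52.130055 + 82.484751 = 134.614806

θ=190°: 30.0271
θ=283°: 74.3580
θ=334°: 134.6148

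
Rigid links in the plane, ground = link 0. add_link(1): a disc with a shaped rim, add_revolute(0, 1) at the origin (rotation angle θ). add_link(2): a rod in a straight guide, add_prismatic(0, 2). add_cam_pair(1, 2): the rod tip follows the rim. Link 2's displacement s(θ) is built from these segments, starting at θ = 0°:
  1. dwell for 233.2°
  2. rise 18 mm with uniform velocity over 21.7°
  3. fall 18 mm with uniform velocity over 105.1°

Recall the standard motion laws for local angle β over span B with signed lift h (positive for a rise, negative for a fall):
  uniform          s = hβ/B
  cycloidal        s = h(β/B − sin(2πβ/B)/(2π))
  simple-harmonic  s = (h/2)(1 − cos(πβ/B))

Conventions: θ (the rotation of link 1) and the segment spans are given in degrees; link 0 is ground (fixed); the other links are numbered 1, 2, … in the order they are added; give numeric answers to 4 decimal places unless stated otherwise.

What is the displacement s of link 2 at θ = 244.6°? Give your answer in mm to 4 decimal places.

segment 1 (0° to 233.2°, dwell): s unchanged at 0.0000
θ = 244.6° falls in segment 2 (233.2° to 254.9°, uniform, h = 18): β = 244.6 − 233.2 = 11.4°, B = 21.7°; Δs = 18·11.4/21.7 = 9.4562; s = 0.0000 + 9.4562 = 9.4562

9.4562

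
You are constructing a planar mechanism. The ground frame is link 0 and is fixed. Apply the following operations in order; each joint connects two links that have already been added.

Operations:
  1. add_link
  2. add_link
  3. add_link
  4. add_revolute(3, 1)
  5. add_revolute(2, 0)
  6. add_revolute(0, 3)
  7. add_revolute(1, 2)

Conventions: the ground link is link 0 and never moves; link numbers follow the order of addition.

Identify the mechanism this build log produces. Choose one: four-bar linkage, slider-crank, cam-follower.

links: 4 (incl. ground); joints: 4 revolute, 0 prismatic, 0 higher (cam) pair, forming one closed loop
4 links in a single 4R loop → four-bar linkage

four-bar linkage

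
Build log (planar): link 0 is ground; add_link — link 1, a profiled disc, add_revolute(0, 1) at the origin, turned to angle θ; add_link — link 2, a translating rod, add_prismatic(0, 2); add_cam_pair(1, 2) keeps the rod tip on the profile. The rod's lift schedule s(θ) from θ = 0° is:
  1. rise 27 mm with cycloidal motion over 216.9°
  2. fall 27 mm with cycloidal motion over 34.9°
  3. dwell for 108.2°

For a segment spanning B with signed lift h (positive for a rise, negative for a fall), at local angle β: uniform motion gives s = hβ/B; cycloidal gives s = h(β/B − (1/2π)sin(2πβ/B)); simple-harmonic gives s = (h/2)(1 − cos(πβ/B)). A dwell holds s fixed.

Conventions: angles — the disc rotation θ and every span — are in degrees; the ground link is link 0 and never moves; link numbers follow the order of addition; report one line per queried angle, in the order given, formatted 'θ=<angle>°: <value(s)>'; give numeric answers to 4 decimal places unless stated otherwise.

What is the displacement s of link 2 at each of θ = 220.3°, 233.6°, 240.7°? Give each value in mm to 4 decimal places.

seg 1 [0°–216.9°] cycloidal, h=27: full span → s += 27 → s = 27.0000
seg 2 [216.9°–251.8°] cycloidal, h=-27: θ=220.3° here. β=3.4, B=34.9. -27·(0.0974 − sin(2π·0.0974)/(2π)) = -0.1612 → s = 26.8388
seg 2 [216.9°–251.8°] cycloidal, h=-27: θ=233.6° here. β=16.7, B=34.9. -27·(0.4785 − sin(2π·0.4785)/(2π)) = -12.3413 → s = 14.6587
seg 2 [216.9°–251.8°] cycloidal, h=-27: θ=240.7° here. β=23.8, B=34.9. -27·(0.6819 − sin(2π·0.6819)/(2π)) = -22.3229 → s = 4.6771

θ=220.3°: 26.8388
θ=233.6°: 14.6587
θ=240.7°: 4.6771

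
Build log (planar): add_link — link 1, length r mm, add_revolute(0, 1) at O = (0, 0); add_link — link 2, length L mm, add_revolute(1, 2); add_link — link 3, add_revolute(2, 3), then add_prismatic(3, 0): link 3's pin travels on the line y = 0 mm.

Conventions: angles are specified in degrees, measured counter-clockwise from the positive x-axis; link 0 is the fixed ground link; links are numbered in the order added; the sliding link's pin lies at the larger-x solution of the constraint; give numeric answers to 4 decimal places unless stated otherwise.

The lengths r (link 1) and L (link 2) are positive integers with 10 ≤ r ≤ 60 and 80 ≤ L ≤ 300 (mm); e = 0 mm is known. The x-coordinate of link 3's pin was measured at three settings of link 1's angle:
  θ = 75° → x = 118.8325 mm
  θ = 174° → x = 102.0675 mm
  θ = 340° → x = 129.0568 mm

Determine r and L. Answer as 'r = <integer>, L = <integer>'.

constraint per measurement: (x − r cos θ)² + (r sin θ − e)² = L²
subtracting the θ₁ and θ₂ equations cancels the r² and L² terms:
r = (x₁² − x₂²) / (2[(x₁cos θ₁ + e sin θ₁) − (x₂cos θ₂ + e sin θ₂)]) = 13.9999 → r = 14
L² = (x₁ − r cos θ₁)² + (r sin θ₁ − e)² = 13455.9919 → L = 116.0000 → L = 116
check at θ₃=340°: x = 129.0568 (printed 129.0568) ✓

r = 14, L = 116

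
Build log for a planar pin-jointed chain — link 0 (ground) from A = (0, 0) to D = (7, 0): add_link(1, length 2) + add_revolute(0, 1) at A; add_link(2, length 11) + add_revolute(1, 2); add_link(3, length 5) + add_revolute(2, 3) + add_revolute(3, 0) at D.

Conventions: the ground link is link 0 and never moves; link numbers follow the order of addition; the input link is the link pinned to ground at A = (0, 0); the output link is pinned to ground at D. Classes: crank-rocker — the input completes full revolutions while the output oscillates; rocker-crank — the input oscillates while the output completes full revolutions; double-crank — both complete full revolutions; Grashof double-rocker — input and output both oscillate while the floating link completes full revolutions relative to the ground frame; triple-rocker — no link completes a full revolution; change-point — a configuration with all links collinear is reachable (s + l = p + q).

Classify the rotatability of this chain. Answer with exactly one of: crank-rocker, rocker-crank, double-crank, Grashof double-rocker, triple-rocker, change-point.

lengths: ground=7, input=2, coupler=11, output=5
sorted: s=2 (shortest), l=11 (longest), p+q=12
s + l = 13 vs p + q = 12
s + l > p + q → non-Grashof → no link fully rotates → triple-rocker

triple-rocker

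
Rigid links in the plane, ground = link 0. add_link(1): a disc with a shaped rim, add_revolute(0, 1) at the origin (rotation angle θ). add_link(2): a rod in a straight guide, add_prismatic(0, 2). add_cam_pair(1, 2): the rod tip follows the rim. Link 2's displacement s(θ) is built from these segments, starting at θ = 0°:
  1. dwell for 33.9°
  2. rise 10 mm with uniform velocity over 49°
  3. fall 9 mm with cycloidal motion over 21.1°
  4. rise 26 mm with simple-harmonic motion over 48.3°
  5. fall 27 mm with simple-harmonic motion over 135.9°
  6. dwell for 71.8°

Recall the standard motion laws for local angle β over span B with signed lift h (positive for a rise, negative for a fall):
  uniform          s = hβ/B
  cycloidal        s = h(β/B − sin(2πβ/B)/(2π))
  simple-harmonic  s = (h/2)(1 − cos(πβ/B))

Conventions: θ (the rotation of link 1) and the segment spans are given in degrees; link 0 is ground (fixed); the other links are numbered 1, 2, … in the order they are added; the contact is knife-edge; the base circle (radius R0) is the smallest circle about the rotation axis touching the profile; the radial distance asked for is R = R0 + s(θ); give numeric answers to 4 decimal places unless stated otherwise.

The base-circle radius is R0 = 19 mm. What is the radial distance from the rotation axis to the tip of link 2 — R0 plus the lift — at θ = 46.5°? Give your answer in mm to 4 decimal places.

segment 1 (0° to 33.9°, dwell): s unchanged at 0.0000
θ = 46.5° falls in segment 2 (33.9° to 82.9°, uniform, h = 10): β = 46.5 − 33.9 = 12.6°, B = 49°; Δs = 10·12.6/49 = 2.5714; s = 0.0000 + 2.5714 = 2.5714
R = R0 + s = 19 + 2.5714 = 21.5714

21.5714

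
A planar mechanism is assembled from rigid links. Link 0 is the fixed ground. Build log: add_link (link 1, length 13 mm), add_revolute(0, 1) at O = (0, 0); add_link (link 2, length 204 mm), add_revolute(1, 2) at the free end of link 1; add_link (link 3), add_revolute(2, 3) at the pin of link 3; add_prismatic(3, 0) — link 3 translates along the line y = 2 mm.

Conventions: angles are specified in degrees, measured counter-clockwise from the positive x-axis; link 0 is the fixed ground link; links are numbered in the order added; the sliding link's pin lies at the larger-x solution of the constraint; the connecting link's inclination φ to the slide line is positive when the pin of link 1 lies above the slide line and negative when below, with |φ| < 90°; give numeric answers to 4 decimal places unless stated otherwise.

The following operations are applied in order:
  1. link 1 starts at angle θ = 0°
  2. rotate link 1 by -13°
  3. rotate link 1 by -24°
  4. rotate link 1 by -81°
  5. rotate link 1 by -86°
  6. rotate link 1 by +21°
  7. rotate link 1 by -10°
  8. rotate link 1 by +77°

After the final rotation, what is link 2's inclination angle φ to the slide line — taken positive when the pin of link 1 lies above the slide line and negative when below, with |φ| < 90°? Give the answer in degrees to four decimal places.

geometry: r = 13 mm, L = 204 mm, e = 2 mm; θ starts at 0°
rotate link 1 by -13°: θ ← 0° -13° = -13°
rotate link 1 by -24°: θ ← -13° -24° = -37°
rotate link 1 by -81°: θ ← -37° -81° = -118°
rotate link 1 by -86°: θ ← -118° -86° = -204°
rotate link 1 by +21°: θ ← -204° +21° = -183°
rotate link 1 by -10°: θ ← -183° -10° = -193°
rotate link 1 by +77°: θ ← -193° +77° = -116°
h = r sin θ − e = -11.684323 − 2 = -13.684323
sin φ = h / L = -13.684323 / 204 = -0.06708001
φ = arcsin(-0.06708001) = -3.846290°

-3.8463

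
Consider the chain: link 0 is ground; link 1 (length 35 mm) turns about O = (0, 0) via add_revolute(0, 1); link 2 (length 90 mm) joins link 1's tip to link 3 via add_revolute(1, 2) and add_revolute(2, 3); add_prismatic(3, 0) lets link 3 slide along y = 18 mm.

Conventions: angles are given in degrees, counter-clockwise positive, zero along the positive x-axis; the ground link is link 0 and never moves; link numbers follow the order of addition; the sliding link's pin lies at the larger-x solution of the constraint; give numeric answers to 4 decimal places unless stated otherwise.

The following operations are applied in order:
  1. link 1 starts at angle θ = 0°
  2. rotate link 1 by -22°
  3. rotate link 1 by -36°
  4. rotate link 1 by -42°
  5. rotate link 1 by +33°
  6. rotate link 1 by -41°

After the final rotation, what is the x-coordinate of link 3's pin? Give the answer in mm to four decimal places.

geometry: r = 35 mm, L = 90 mm, e = 18 mm; θ starts at 0°
rotate link 1 by -22°: θ ← 0° -22° = -22°
rotate link 1 by -36°: θ ← -22° -36° = -58°
rotate link 1 by -42°: θ ← -58° -42° = -100°
rotate link 1 by +33°: θ ← -100° +33° = -67°
rotate link 1 by -41°: θ ← -67° -41° = -108°
crank pin P = (r cos θ, r sin θ) = (-10.815595, -33.286978)
h = r sin θ − e = -33.286978 − 18 = -51.286978
x = r cos θ + √(L² − h²) = -10.815595 + 73.957054 = 63.141459

63.1415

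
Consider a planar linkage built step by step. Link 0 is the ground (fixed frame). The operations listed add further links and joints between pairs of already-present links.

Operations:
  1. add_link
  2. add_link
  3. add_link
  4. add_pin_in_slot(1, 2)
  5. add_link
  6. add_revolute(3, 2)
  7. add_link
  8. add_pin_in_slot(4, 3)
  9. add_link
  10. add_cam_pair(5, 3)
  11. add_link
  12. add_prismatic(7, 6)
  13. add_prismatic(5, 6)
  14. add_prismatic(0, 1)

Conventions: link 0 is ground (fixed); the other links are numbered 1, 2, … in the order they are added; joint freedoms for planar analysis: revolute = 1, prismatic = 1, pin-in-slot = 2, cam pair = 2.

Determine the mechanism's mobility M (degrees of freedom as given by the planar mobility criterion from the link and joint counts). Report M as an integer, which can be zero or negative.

ground; <1,0,0>
#1 <2,0,0>
#2 <3,0,0>
#3 <4,0,0>
PS:1↔2 J2 <4,0,1>
#4 <5,0,1>
R:3↔2 J1 <5,1,1>
#5 <6,1,1>
PS:4↔3 J2 <6,1,2>
#6 <7,1,2>
C:5↔3 J2 <7,1,3>
#7 <8,1,3>
P:7↔6 J1 <8,2,3>
P:5↔6 J1 <8,3,3>
P:0↔1 J1 <8,4,3>
3×7 − 2×4 − 1×3 = 10

M = 10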